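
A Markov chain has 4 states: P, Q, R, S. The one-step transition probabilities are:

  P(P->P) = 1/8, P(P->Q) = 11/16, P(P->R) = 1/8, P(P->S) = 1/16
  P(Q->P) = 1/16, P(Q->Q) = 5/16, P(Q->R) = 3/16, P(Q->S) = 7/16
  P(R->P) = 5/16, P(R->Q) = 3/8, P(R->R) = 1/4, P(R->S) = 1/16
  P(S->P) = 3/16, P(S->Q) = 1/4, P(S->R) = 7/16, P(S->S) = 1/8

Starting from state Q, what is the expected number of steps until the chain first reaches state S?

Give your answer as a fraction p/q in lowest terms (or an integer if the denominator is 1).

Answer: 3664/1177

Derivation:
Let h_i = expected steps to first reach S from state i.
Boundary: h_S = 0.
First-step equations for the other states:
  h_P = 1 + 1/8*h_P + 11/16*h_Q + 1/8*h_R + 1/16*h_S
  h_Q = 1 + 1/16*h_P + 5/16*h_Q + 3/16*h_R + 7/16*h_S
  h_R = 1 + 5/16*h_P + 3/8*h_Q + 1/4*h_R + 1/16*h_S

Substituting h_S = 0 and rearranging gives the linear system (I - Q) h = 1:
  [7/8, -11/16, -1/8] . (h_P, h_Q, h_R) = 1
  [-1/16, 11/16, -3/16] . (h_P, h_Q, h_R) = 1
  [-5/16, -3/8, 3/4] . (h_P, h_Q, h_R) = 1

Solving yields:
  h_P = 5008/1177
  h_Q = 3664/1177
  h_R = 5488/1177

Starting state is Q, so the expected hitting time is h_Q = 3664/1177.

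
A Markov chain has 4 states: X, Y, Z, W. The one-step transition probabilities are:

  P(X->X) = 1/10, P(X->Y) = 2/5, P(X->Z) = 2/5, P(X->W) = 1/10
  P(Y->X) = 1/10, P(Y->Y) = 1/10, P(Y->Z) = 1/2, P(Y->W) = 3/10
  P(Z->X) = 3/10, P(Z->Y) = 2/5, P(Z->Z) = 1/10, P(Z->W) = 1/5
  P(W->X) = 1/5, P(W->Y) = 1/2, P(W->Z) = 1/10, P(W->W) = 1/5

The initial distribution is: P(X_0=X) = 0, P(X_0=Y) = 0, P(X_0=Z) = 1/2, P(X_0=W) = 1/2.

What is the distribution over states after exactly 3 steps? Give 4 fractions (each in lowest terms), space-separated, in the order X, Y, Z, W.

Answer: 193/1000 673/2000 32/125 429/2000

Derivation:
Propagating the distribution step by step (d_{t+1} = d_t * P):
d_0 = (X=0, Y=0, Z=1/2, W=1/2)
  d_1[X] = 0*1/10 + 0*1/10 + 1/2*3/10 + 1/2*1/5 = 1/4
  d_1[Y] = 0*2/5 + 0*1/10 + 1/2*2/5 + 1/2*1/2 = 9/20
  d_1[Z] = 0*2/5 + 0*1/2 + 1/2*1/10 + 1/2*1/10 = 1/10
  d_1[W] = 0*1/10 + 0*3/10 + 1/2*1/5 + 1/2*1/5 = 1/5
d_1 = (X=1/4, Y=9/20, Z=1/10, W=1/5)
  d_2[X] = 1/4*1/10 + 9/20*1/10 + 1/10*3/10 + 1/5*1/5 = 7/50
  d_2[Y] = 1/4*2/5 + 9/20*1/10 + 1/10*2/5 + 1/5*1/2 = 57/200
  d_2[Z] = 1/4*2/5 + 9/20*1/2 + 1/10*1/10 + 1/5*1/10 = 71/200
  d_2[W] = 1/4*1/10 + 9/20*3/10 + 1/10*1/5 + 1/5*1/5 = 11/50
d_2 = (X=7/50, Y=57/200, Z=71/200, W=11/50)
  d_3[X] = 7/50*1/10 + 57/200*1/10 + 71/200*3/10 + 11/50*1/5 = 193/1000
  d_3[Y] = 7/50*2/5 + 57/200*1/10 + 71/200*2/5 + 11/50*1/2 = 673/2000
  d_3[Z] = 7/50*2/5 + 57/200*1/2 + 71/200*1/10 + 11/50*1/10 = 32/125
  d_3[W] = 7/50*1/10 + 57/200*3/10 + 71/200*1/5 + 11/50*1/5 = 429/2000
d_3 = (X=193/1000, Y=673/2000, Z=32/125, W=429/2000)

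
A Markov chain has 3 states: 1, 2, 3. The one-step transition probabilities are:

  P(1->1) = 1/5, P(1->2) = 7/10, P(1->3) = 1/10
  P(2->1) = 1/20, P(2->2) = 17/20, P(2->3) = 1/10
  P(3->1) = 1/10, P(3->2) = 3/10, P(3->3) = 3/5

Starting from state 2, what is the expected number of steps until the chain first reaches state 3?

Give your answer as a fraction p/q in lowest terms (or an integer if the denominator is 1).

Answer: 10

Derivation:
Let h_i = expected steps to first reach 3 from state i.
Boundary: h_3 = 0.
First-step equations for the other states:
  h_1 = 1 + 1/5*h_1 + 7/10*h_2 + 1/10*h_3
  h_2 = 1 + 1/20*h_1 + 17/20*h_2 + 1/10*h_3

Substituting h_3 = 0 and rearranging gives the linear system (I - Q) h = 1:
  [4/5, -7/10] . (h_1, h_2) = 1
  [-1/20, 3/20] . (h_1, h_2) = 1

Solving yields:
  h_1 = 10
  h_2 = 10

Starting state is 2, so the expected hitting time is h_2 = 10.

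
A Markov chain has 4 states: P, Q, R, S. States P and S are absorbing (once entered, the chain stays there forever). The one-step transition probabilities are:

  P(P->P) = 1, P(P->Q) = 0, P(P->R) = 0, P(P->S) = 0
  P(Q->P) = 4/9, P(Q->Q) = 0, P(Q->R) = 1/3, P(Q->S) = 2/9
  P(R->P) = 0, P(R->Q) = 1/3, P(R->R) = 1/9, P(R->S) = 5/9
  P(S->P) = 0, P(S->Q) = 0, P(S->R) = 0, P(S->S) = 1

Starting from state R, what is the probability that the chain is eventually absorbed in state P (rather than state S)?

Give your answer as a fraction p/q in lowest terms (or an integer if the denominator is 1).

Answer: 4/21

Derivation:
Let a_i = P(absorbed in P | start in state i).
Boundary conditions: a_P = 1, a_S = 0.
For each transient state i, a_i = sum_j P(i->j) * a_j:
  a_Q = 4/9*a_P + 0*a_Q + 1/3*a_R + 2/9*a_S
  a_R = 0*a_P + 1/3*a_Q + 1/9*a_R + 5/9*a_S

Substituting a_P = 1 and a_S = 0, rearrange to (I - Q) a = r where r[i] = P(i -> P):
  [1, -1/3] . (a_Q, a_R) = 4/9
  [-1/3, 8/9] . (a_Q, a_R) = 0

Solving yields:
  a_Q = 32/63
  a_R = 4/21

Starting state is R, so the absorption probability is a_R = 4/21.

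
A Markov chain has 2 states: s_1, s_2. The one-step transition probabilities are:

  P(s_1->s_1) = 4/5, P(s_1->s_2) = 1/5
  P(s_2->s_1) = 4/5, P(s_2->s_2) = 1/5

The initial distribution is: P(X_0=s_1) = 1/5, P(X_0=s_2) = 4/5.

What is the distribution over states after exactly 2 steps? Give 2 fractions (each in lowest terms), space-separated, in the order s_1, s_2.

Answer: 4/5 1/5

Derivation:
Propagating the distribution step by step (d_{t+1} = d_t * P):
d_0 = (s_1=1/5, s_2=4/5)
  d_1[s_1] = 1/5*4/5 + 4/5*4/5 = 4/5
  d_1[s_2] = 1/5*1/5 + 4/5*1/5 = 1/5
d_1 = (s_1=4/5, s_2=1/5)
  d_2[s_1] = 4/5*4/5 + 1/5*4/5 = 4/5
  d_2[s_2] = 4/5*1/5 + 1/5*1/5 = 1/5
d_2 = (s_1=4/5, s_2=1/5)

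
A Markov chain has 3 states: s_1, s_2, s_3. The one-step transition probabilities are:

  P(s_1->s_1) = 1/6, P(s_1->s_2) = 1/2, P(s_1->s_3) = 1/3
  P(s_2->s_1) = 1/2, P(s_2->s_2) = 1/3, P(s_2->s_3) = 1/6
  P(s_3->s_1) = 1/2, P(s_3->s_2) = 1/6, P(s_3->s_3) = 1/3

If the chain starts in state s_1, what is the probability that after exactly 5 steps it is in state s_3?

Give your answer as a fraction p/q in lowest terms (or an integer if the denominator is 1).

Answer: 715/2592

Derivation:
Computing P^5 by repeated multiplication:
P^1 =
  s_1: [1/6, 1/2, 1/3]
  s_2: [1/2, 1/3, 1/6]
  s_3: [1/2, 1/6, 1/3]
P^2 =
  s_1: [4/9, 11/36, 1/4]
  s_2: [1/3, 7/18, 5/18]
  s_3: [1/3, 13/36, 11/36]
P^3 =
  s_1: [19/54, 79/216, 61/216]
  s_2: [7/18, 37/108, 29/108]
  s_3: [7/18, 73/216, 59/216]
P^4 =
  s_1: [31/81, 149/432, 353/1296]
  s_2: [10/27, 229/648, 179/648]
  s_3: [10/27, 457/1296, 359/1296]
P^5 =
  s_1: [181/486, 2735/7776, 715/2592]
  s_2: [61/162, 1357/3888, 1067/3888]
  s_3: [61/162, 2713/7776, 2135/7776]

(P^5)[s_1 -> s_3] = 715/2592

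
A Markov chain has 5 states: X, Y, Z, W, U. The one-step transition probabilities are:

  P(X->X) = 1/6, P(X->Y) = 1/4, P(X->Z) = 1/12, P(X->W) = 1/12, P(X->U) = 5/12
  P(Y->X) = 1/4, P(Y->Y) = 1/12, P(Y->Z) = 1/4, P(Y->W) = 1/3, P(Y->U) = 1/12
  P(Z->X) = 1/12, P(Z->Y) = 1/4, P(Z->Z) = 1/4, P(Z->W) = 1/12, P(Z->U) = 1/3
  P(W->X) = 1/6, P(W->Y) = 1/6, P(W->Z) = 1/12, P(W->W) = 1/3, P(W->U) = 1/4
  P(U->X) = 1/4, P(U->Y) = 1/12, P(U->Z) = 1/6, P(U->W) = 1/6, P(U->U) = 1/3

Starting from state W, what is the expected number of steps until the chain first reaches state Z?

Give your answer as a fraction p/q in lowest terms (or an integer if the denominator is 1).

Answer: 1422/187

Derivation:
Let h_i = expected steps to first reach Z from state i.
Boundary: h_Z = 0.
First-step equations for the other states:
  h_X = 1 + 1/6*h_X + 1/4*h_Y + 1/12*h_Z + 1/12*h_W + 5/12*h_U
  h_Y = 1 + 1/4*h_X + 1/12*h_Y + 1/4*h_Z + 1/3*h_W + 1/12*h_U
  h_W = 1 + 1/6*h_X + 1/6*h_Y + 1/12*h_Z + 1/3*h_W + 1/4*h_U
  h_U = 1 + 1/4*h_X + 1/12*h_Y + 1/6*h_Z + 1/6*h_W + 1/3*h_U

Substituting h_Z = 0 and rearranging gives the linear system (I - Q) h = 1:
  [5/6, -1/4, -1/12, -5/12] . (h_X, h_Y, h_W, h_U) = 1
  [-1/4, 11/12, -1/3, -1/12] . (h_X, h_Y, h_W, h_U) = 1
  [-1/6, -1/6, 2/3, -1/4] . (h_X, h_Y, h_W, h_U) = 1
  [-1/4, -1/12, -1/6, 2/3] . (h_X, h_Y, h_W, h_U) = 1

Solving yields:
  h_X = 126/17
  h_Y = 1218/187
  h_W = 1422/187
  h_U = 1308/187

Starting state is W, so the expected hitting time is h_W = 1422/187.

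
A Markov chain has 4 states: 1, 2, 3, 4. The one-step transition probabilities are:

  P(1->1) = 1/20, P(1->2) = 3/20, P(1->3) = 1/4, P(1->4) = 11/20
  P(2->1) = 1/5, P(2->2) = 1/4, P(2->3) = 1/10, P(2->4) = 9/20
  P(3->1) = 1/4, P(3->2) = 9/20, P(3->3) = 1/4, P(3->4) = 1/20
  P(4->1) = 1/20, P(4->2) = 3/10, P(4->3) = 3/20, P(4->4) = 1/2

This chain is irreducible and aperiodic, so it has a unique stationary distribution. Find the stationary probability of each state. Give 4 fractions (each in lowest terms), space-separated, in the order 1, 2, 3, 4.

Answer: 10/79 23/79 13/79 33/79

Derivation:
The stationary distribution satisfies pi = pi * P, i.e.:
  pi_1 = 1/20*pi_1 + 1/5*pi_2 + 1/4*pi_3 + 1/20*pi_4
  pi_2 = 3/20*pi_1 + 1/4*pi_2 + 9/20*pi_3 + 3/10*pi_4
  pi_3 = 1/4*pi_1 + 1/10*pi_2 + 1/4*pi_3 + 3/20*pi_4
  pi_4 = 11/20*pi_1 + 9/20*pi_2 + 1/20*pi_3 + 1/2*pi_4
with normalization: pi_1 + pi_2 + pi_3 + pi_4 = 1.

Using the first 3 balance equations plus normalization, the linear system A*pi = b is:
  [-19/20, 1/5, 1/4, 1/20] . pi = 0
  [3/20, -3/4, 9/20, 3/10] . pi = 0
  [1/4, 1/10, -3/4, 3/20] . pi = 0
  [1, 1, 1, 1] . pi = 1

Solving yields:
  pi_1 = 10/79
  pi_2 = 23/79
  pi_3 = 13/79
  pi_4 = 33/79

Verification (pi * P):
  10/79*1/20 + 23/79*1/5 + 13/79*1/4 + 33/79*1/20 = 10/79 = pi_1  (ok)
  10/79*3/20 + 23/79*1/4 + 13/79*9/20 + 33/79*3/10 = 23/79 = pi_2  (ok)
  10/79*1/4 + 23/79*1/10 + 13/79*1/4 + 33/79*3/20 = 13/79 = pi_3  (ok)
  10/79*11/20 + 23/79*9/20 + 13/79*1/20 + 33/79*1/2 = 33/79 = pi_4  (ok)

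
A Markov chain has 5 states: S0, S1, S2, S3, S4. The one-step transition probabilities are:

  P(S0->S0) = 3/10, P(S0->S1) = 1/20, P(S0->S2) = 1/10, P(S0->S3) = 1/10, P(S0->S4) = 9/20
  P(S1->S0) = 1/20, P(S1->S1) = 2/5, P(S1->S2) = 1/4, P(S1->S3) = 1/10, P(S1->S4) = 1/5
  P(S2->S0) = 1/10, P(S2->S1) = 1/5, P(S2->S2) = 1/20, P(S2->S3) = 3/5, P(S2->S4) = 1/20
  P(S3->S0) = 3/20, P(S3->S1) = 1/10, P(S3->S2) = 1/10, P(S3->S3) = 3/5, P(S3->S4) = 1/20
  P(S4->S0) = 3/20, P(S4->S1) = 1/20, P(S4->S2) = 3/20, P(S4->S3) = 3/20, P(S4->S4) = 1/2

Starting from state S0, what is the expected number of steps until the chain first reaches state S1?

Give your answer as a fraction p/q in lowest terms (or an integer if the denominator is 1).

Answer: 17272/1437

Derivation:
Let h_i = expected steps to first reach S1 from state i.
Boundary: h_S1 = 0.
First-step equations for the other states:
  h_S0 = 1 + 3/10*h_S0 + 1/20*h_S1 + 1/10*h_S2 + 1/10*h_S3 + 9/20*h_S4
  h_S2 = 1 + 1/10*h_S0 + 1/5*h_S1 + 1/20*h_S2 + 3/5*h_S3 + 1/20*h_S4
  h_S3 = 1 + 3/20*h_S0 + 1/10*h_S1 + 1/10*h_S2 + 3/5*h_S3 + 1/20*h_S4
  h_S4 = 1 + 3/20*h_S0 + 1/20*h_S1 + 3/20*h_S2 + 3/20*h_S3 + 1/2*h_S4

Substituting h_S1 = 0 and rearranging gives the linear system (I - Q) h = 1:
  [7/10, -1/10, -1/10, -9/20] . (h_S0, h_S2, h_S3, h_S4) = 1
  [-1/10, 19/20, -3/5, -1/20] . (h_S0, h_S2, h_S3, h_S4) = 1
  [-3/20, -1/10, 2/5, -1/20] . (h_S0, h_S2, h_S3, h_S4) = 1
  [-3/20, -3/20, -3/20, 1/2] . (h_S0, h_S2, h_S3, h_S4) = 1

Solving yields:
  h_S0 = 17272/1437
  h_S2 = 14168/1437
  h_S3 = 15740/1437
  h_S4 = 5676/479

Starting state is S0, so the expected hitting time is h_S0 = 17272/1437.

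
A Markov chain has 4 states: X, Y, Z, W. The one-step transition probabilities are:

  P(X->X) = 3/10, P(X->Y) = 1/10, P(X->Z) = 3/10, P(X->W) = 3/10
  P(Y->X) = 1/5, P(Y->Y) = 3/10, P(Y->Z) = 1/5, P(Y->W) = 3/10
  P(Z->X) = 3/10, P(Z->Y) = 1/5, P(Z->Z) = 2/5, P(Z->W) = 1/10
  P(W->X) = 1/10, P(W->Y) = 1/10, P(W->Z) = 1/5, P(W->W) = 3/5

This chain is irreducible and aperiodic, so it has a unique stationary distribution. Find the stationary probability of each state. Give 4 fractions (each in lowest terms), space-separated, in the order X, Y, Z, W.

The stationary distribution satisfies pi = pi * P, i.e.:
  pi_X = 3/10*pi_X + 1/5*pi_Y + 3/10*pi_Z + 1/10*pi_W
  pi_Y = 1/10*pi_X + 3/10*pi_Y + 1/5*pi_Z + 1/10*pi_W
  pi_Z = 3/10*pi_X + 1/5*pi_Y + 2/5*pi_Z + 1/5*pi_W
  pi_W = 3/10*pi_X + 3/10*pi_Y + 1/10*pi_Z + 3/5*pi_W
with normalization: pi_X + pi_Y + pi_Z + pi_W = 1.

Using the first 3 balance equations plus normalization, the linear system A*pi = b is:
  [-7/10, 1/5, 3/10, 1/10] . pi = 0
  [1/10, -7/10, 1/5, 1/10] . pi = 0
  [3/10, 1/5, -3/5, 1/5] . pi = 0
  [1, 1, 1, 1] . pi = 1

Solving yields:
  pi_X = 106/495
  pi_Y = 79/495
  pi_Z = 137/495
  pi_W = 173/495

Verification (pi * P):
  106/495*3/10 + 79/495*1/5 + 137/495*3/10 + 173/495*1/10 = 106/495 = pi_X  (ok)
  106/495*1/10 + 79/495*3/10 + 137/495*1/5 + 173/495*1/10 = 79/495 = pi_Y  (ok)
  106/495*3/10 + 79/495*1/5 + 137/495*2/5 + 173/495*1/5 = 137/495 = pi_Z  (ok)
  106/495*3/10 + 79/495*3/10 + 137/495*1/10 + 173/495*3/5 = 173/495 = pi_W  (ok)

Answer: 106/495 79/495 137/495 173/495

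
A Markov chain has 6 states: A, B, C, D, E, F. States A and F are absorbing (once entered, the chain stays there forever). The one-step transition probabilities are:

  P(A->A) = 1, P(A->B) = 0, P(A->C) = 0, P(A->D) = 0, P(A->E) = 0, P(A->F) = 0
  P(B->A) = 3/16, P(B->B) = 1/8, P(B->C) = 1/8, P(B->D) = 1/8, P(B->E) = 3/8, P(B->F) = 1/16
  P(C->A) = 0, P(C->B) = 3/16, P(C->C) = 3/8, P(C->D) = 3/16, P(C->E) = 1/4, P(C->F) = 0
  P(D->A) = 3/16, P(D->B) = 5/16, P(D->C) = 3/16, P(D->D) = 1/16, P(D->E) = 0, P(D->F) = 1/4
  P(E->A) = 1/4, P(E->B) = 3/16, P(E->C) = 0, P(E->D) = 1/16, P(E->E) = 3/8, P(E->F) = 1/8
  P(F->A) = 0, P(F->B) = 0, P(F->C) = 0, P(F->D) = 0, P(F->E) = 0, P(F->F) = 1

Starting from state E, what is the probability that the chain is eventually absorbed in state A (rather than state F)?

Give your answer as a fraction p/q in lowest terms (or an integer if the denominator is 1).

Let a_i = P(absorbed in A | start in state i).
Boundary conditions: a_A = 1, a_F = 0.
For each transient state i, a_i = sum_j P(i->j) * a_j:
  a_B = 3/16*a_A + 1/8*a_B + 1/8*a_C + 1/8*a_D + 3/8*a_E + 1/16*a_F
  a_C = 0*a_A + 3/16*a_B + 3/8*a_C + 3/16*a_D + 1/4*a_E + 0*a_F
  a_D = 3/16*a_A + 5/16*a_B + 3/16*a_C + 1/16*a_D + 0*a_E + 1/4*a_F
  a_E = 1/4*a_A + 3/16*a_B + 0*a_C + 1/16*a_D + 3/8*a_E + 1/8*a_F

Substituting a_A = 1 and a_F = 0, rearrange to (I - Q) a = r where r[i] = P(i -> A):
  [7/8, -1/8, -1/8, -3/8] . (a_B, a_C, a_D, a_E) = 3/16
  [-3/16, 5/8, -3/16, -1/4] . (a_B, a_C, a_D, a_E) = 0
  [-5/16, -3/16, 15/16, 0] . (a_B, a_C, a_D, a_E) = 3/16
  [-3/16, 0, -1/16, 5/8] . (a_B, a_C, a_D, a_E) = 1/4

Solving yields:
  a_B = 4569/6914
  a_C = 2153/3457
  a_D = 3767/6914
  a_E = 4513/6914

Starting state is E, so the absorption probability is a_E = 4513/6914.

Answer: 4513/6914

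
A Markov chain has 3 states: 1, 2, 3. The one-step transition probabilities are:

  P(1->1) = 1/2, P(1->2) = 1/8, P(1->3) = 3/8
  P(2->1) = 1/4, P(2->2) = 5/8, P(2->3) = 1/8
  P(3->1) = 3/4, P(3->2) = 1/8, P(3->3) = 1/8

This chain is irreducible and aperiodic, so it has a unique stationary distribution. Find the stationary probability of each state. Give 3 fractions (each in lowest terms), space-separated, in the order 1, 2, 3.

Answer: 1/2 1/4 1/4

Derivation:
The stationary distribution satisfies pi = pi * P, i.e.:
  pi_1 = 1/2*pi_1 + 1/4*pi_2 + 3/4*pi_3
  pi_2 = 1/8*pi_1 + 5/8*pi_2 + 1/8*pi_3
  pi_3 = 3/8*pi_1 + 1/8*pi_2 + 1/8*pi_3
with normalization: pi_1 + pi_2 + pi_3 = 1.

Using the first 2 balance equations plus normalization, the linear system A*pi = b is:
  [-1/2, 1/4, 3/4] . pi = 0
  [1/8, -3/8, 1/8] . pi = 0
  [1, 1, 1] . pi = 1

Solving yields:
  pi_1 = 1/2
  pi_2 = 1/4
  pi_3 = 1/4

Verification (pi * P):
  1/2*1/2 + 1/4*1/4 + 1/4*3/4 = 1/2 = pi_1  (ok)
  1/2*1/8 + 1/4*5/8 + 1/4*1/8 = 1/4 = pi_2  (ok)
  1/2*3/8 + 1/4*1/8 + 1/4*1/8 = 1/4 = pi_3  (ok)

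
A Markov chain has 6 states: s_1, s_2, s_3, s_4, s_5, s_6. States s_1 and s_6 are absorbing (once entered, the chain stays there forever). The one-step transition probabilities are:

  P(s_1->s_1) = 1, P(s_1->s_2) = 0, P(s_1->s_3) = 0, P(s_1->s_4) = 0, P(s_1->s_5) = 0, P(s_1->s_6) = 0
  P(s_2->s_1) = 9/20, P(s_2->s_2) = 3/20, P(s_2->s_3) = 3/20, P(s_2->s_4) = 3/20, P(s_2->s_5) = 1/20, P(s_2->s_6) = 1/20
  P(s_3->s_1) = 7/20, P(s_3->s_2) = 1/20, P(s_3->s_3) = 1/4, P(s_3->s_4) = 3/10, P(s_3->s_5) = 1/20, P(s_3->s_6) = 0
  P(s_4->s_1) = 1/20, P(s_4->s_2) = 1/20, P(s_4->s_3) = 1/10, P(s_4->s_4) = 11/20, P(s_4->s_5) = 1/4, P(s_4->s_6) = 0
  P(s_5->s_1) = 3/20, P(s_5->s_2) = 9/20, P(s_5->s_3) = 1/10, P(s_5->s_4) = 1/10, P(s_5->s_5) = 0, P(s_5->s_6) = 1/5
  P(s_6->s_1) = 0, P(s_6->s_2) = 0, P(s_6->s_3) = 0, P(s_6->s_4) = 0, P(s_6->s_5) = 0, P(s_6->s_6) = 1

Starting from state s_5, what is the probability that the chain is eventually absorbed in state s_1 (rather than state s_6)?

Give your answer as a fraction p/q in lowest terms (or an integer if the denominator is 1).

Let a_i = P(absorbed in s_1 | start in state i).
Boundary conditions: a_s_1 = 1, a_s_6 = 0.
For each transient state i, a_i = sum_j P(i->j) * a_j:
  a_s_2 = 9/20*a_s_1 + 3/20*a_s_2 + 3/20*a_s_3 + 3/20*a_s_4 + 1/20*a_s_5 + 1/20*a_s_6
  a_s_3 = 7/20*a_s_1 + 1/20*a_s_2 + 1/4*a_s_3 + 3/10*a_s_4 + 1/20*a_s_5 + 0*a_s_6
  a_s_4 = 1/20*a_s_1 + 1/20*a_s_2 + 1/10*a_s_3 + 11/20*a_s_4 + 1/4*a_s_5 + 0*a_s_6
  a_s_5 = 3/20*a_s_1 + 9/20*a_s_2 + 1/10*a_s_3 + 1/10*a_s_4 + 0*a_s_5 + 1/5*a_s_6

Substituting a_s_1 = 1 and a_s_6 = 0, rearrange to (I - Q) a = r where r[i] = P(i -> s_1):
  [17/20, -3/20, -3/20, -1/20] . (a_s_2, a_s_3, a_s_4, a_s_5) = 9/20
  [-1/20, 3/4, -3/10, -1/20] . (a_s_2, a_s_3, a_s_4, a_s_5) = 7/20
  [-1/20, -1/10, 9/20, -1/4] . (a_s_2, a_s_3, a_s_4, a_s_5) = 1/20
  [-9/20, -1/10, -1/10, 1] . (a_s_2, a_s_3, a_s_4, a_s_5) = 3/20

Solving yields:
  a_s_2 = 27541/31653
  a_s_3 = 28250/31653
  a_s_4 = 8452/10551
  a_s_5 = 22502/31653

Starting state is s_5, so the absorption probability is a_s_5 = 22502/31653.

Answer: 22502/31653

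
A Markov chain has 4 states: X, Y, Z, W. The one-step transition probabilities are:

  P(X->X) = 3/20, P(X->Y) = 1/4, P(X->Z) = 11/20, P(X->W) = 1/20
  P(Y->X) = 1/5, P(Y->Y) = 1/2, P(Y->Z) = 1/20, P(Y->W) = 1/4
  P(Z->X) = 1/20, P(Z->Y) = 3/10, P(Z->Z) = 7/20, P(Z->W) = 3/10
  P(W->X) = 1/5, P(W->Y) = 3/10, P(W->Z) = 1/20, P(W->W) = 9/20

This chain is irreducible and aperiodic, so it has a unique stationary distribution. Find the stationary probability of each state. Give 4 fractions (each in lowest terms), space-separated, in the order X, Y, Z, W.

Answer: 53/324 1891/5184 61/324 1469/5184

Derivation:
The stationary distribution satisfies pi = pi * P, i.e.:
  pi_X = 3/20*pi_X + 1/5*pi_Y + 1/20*pi_Z + 1/5*pi_W
  pi_Y = 1/4*pi_X + 1/2*pi_Y + 3/10*pi_Z + 3/10*pi_W
  pi_Z = 11/20*pi_X + 1/20*pi_Y + 7/20*pi_Z + 1/20*pi_W
  pi_W = 1/20*pi_X + 1/4*pi_Y + 3/10*pi_Z + 9/20*pi_W
with normalization: pi_X + pi_Y + pi_Z + pi_W = 1.

Using the first 3 balance equations plus normalization, the linear system A*pi = b is:
  [-17/20, 1/5, 1/20, 1/5] . pi = 0
  [1/4, -1/2, 3/10, 3/10] . pi = 0
  [11/20, 1/20, -13/20, 1/20] . pi = 0
  [1, 1, 1, 1] . pi = 1

Solving yields:
  pi_X = 53/324
  pi_Y = 1891/5184
  pi_Z = 61/324
  pi_W = 1469/5184

Verification (pi * P):
  53/324*3/20 + 1891/5184*1/5 + 61/324*1/20 + 1469/5184*1/5 = 53/324 = pi_X  (ok)
  53/324*1/4 + 1891/5184*1/2 + 61/324*3/10 + 1469/5184*3/10 = 1891/5184 = pi_Y  (ok)
  53/324*11/20 + 1891/5184*1/20 + 61/324*7/20 + 1469/5184*1/20 = 61/324 = pi_Z  (ok)
  53/324*1/20 + 1891/5184*1/4 + 61/324*3/10 + 1469/5184*9/20 = 1469/5184 = pi_W  (ok)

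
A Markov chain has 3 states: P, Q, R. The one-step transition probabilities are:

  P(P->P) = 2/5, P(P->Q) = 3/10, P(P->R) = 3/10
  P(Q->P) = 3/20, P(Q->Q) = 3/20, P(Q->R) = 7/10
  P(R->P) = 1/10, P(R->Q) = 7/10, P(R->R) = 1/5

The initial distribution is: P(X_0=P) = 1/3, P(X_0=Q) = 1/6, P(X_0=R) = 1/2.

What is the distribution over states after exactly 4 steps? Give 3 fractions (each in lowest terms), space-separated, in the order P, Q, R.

Answer: 166651/960000 378269/960000 3459/8000

Derivation:
Propagating the distribution step by step (d_{t+1} = d_t * P):
d_0 = (P=1/3, Q=1/6, R=1/2)
  d_1[P] = 1/3*2/5 + 1/6*3/20 + 1/2*1/10 = 5/24
  d_1[Q] = 1/3*3/10 + 1/6*3/20 + 1/2*7/10 = 19/40
  d_1[R] = 1/3*3/10 + 1/6*7/10 + 1/2*1/5 = 19/60
d_1 = (P=5/24, Q=19/40, R=19/60)
  d_2[P] = 5/24*2/5 + 19/40*3/20 + 19/60*1/10 = 149/800
  d_2[Q] = 5/24*3/10 + 19/40*3/20 + 19/60*7/10 = 853/2400
  d_2[R] = 5/24*3/10 + 19/40*7/10 + 19/60*1/5 = 11/24
d_2 = (P=149/800, Q=853/2400, R=11/24)
  d_3[P] = 149/800*2/5 + 853/2400*3/20 + 11/24*1/10 = 1667/9600
  d_3[Q] = 149/800*3/10 + 853/2400*3/20 + 11/24*7/10 = 20641/48000
  d_3[R] = 149/800*3/10 + 853/2400*7/10 + 11/24*1/5 = 1189/3000
d_3 = (P=1667/9600, Q=20641/48000, R=1189/3000)
  d_4[P] = 1667/9600*2/5 + 20641/48000*3/20 + 1189/3000*1/10 = 166651/960000
  d_4[Q] = 1667/9600*3/10 + 20641/48000*3/20 + 1189/3000*7/10 = 378269/960000
  d_4[R] = 1667/9600*3/10 + 20641/48000*7/10 + 1189/3000*1/5 = 3459/8000
d_4 = (P=166651/960000, Q=378269/960000, R=3459/8000)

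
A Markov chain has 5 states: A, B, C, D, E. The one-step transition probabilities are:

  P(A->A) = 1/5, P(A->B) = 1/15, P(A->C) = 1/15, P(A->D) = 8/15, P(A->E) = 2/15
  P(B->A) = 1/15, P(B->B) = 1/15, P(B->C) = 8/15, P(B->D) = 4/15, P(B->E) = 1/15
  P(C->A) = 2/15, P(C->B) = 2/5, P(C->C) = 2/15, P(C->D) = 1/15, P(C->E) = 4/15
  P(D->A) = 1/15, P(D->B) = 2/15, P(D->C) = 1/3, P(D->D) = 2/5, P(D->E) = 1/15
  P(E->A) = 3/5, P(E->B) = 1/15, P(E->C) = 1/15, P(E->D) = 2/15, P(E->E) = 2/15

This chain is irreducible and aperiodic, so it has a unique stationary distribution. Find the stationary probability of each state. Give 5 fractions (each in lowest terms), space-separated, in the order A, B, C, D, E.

Answer: 1579/8875 1459/8875 2092/8875 102/355 239/1775

Derivation:
The stationary distribution satisfies pi = pi * P, i.e.:
  pi_A = 1/5*pi_A + 1/15*pi_B + 2/15*pi_C + 1/15*pi_D + 3/5*pi_E
  pi_B = 1/15*pi_A + 1/15*pi_B + 2/5*pi_C + 2/15*pi_D + 1/15*pi_E
  pi_C = 1/15*pi_A + 8/15*pi_B + 2/15*pi_C + 1/3*pi_D + 1/15*pi_E
  pi_D = 8/15*pi_A + 4/15*pi_B + 1/15*pi_C + 2/5*pi_D + 2/15*pi_E
  pi_E = 2/15*pi_A + 1/15*pi_B + 4/15*pi_C + 1/15*pi_D + 2/15*pi_E
with normalization: pi_A + pi_B + pi_C + pi_D + pi_E = 1.

Using the first 4 balance equations plus normalization, the linear system A*pi = b is:
  [-4/5, 1/15, 2/15, 1/15, 3/5] . pi = 0
  [1/15, -14/15, 2/5, 2/15, 1/15] . pi = 0
  [1/15, 8/15, -13/15, 1/3, 1/15] . pi = 0
  [8/15, 4/15, 1/15, -3/5, 2/15] . pi = 0
  [1, 1, 1, 1, 1] . pi = 1

Solving yields:
  pi_A = 1579/8875
  pi_B = 1459/8875
  pi_C = 2092/8875
  pi_D = 102/355
  pi_E = 239/1775

Verification (pi * P):
  1579/8875*1/5 + 1459/8875*1/15 + 2092/8875*2/15 + 102/355*1/15 + 239/1775*3/5 = 1579/8875 = pi_A  (ok)
  1579/8875*1/15 + 1459/8875*1/15 + 2092/8875*2/5 + 102/355*2/15 + 239/1775*1/15 = 1459/8875 = pi_B  (ok)
  1579/8875*1/15 + 1459/8875*8/15 + 2092/8875*2/15 + 102/355*1/3 + 239/1775*1/15 = 2092/8875 = pi_C  (ok)
  1579/8875*8/15 + 1459/8875*4/15 + 2092/8875*1/15 + 102/355*2/5 + 239/1775*2/15 = 102/355 = pi_D  (ok)
  1579/8875*2/15 + 1459/8875*1/15 + 2092/8875*4/15 + 102/355*1/15 + 239/1775*2/15 = 239/1775 = pi_E  (ok)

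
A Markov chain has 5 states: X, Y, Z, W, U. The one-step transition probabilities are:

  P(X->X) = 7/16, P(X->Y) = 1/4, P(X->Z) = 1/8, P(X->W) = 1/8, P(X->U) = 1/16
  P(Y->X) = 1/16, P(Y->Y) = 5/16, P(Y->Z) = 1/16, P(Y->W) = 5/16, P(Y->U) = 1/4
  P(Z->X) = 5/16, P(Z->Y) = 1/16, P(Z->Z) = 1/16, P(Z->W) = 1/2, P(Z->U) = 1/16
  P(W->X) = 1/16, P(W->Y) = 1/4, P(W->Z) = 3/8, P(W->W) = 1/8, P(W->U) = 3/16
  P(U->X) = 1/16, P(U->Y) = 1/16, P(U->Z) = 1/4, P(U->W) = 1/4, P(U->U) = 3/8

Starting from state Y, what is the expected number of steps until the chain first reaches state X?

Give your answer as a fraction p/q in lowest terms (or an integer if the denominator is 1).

Let h_i = expected steps to first reach X from state i.
Boundary: h_X = 0.
First-step equations for the other states:
  h_Y = 1 + 1/16*h_X + 5/16*h_Y + 1/16*h_Z + 5/16*h_W + 1/4*h_U
  h_Z = 1 + 5/16*h_X + 1/16*h_Y + 1/16*h_Z + 1/2*h_W + 1/16*h_U
  h_W = 1 + 1/16*h_X + 1/4*h_Y + 3/8*h_Z + 1/8*h_W + 3/16*h_U
  h_U = 1 + 1/16*h_X + 1/16*h_Y + 1/4*h_Z + 1/4*h_W + 3/8*h_U

Substituting h_X = 0 and rearranging gives the linear system (I - Q) h = 1:
  [11/16, -1/16, -5/16, -1/4] . (h_Y, h_Z, h_W, h_U) = 1
  [-1/16, 15/16, -1/2, -1/16] . (h_Y, h_Z, h_W, h_U) = 1
  [-1/4, -3/8, 7/8, -3/16] . (h_Y, h_Z, h_W, h_U) = 1
  [-1/16, -1/4, -1/4, 5/8] . (h_Y, h_Z, h_W, h_U) = 1

Solving yields:
  h_Y = 67120/7427
  h_Z = 50160/7427
  h_W = 8976/1061
  h_U = 63792/7427

Starting state is Y, so the expected hitting time is h_Y = 67120/7427.

Answer: 67120/7427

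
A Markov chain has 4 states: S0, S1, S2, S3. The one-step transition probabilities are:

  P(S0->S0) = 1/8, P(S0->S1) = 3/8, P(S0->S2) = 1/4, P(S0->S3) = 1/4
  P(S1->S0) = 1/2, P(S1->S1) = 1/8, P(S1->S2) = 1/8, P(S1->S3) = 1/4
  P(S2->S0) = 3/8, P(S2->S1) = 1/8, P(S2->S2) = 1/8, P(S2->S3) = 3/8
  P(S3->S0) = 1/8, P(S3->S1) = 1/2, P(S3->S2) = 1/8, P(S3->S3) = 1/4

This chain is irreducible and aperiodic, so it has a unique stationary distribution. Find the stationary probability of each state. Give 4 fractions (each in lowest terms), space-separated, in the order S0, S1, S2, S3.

Answer: 197/715 211/715 114/715 193/715

Derivation:
The stationary distribution satisfies pi = pi * P, i.e.:
  pi_S0 = 1/8*pi_S0 + 1/2*pi_S1 + 3/8*pi_S2 + 1/8*pi_S3
  pi_S1 = 3/8*pi_S0 + 1/8*pi_S1 + 1/8*pi_S2 + 1/2*pi_S3
  pi_S2 = 1/4*pi_S0 + 1/8*pi_S1 + 1/8*pi_S2 + 1/8*pi_S3
  pi_S3 = 1/4*pi_S0 + 1/4*pi_S1 + 3/8*pi_S2 + 1/4*pi_S3
with normalization: pi_S0 + pi_S1 + pi_S2 + pi_S3 = 1.

Using the first 3 balance equations plus normalization, the linear system A*pi = b is:
  [-7/8, 1/2, 3/8, 1/8] . pi = 0
  [3/8, -7/8, 1/8, 1/2] . pi = 0
  [1/4, 1/8, -7/8, 1/8] . pi = 0
  [1, 1, 1, 1] . pi = 1

Solving yields:
  pi_S0 = 197/715
  pi_S1 = 211/715
  pi_S2 = 114/715
  pi_S3 = 193/715

Verification (pi * P):
  197/715*1/8 + 211/715*1/2 + 114/715*3/8 + 193/715*1/8 = 197/715 = pi_S0  (ok)
  197/715*3/8 + 211/715*1/8 + 114/715*1/8 + 193/715*1/2 = 211/715 = pi_S1  (ok)
  197/715*1/4 + 211/715*1/8 + 114/715*1/8 + 193/715*1/8 = 114/715 = pi_S2  (ok)
  197/715*1/4 + 211/715*1/4 + 114/715*3/8 + 193/715*1/4 = 193/715 = pi_S3  (ok)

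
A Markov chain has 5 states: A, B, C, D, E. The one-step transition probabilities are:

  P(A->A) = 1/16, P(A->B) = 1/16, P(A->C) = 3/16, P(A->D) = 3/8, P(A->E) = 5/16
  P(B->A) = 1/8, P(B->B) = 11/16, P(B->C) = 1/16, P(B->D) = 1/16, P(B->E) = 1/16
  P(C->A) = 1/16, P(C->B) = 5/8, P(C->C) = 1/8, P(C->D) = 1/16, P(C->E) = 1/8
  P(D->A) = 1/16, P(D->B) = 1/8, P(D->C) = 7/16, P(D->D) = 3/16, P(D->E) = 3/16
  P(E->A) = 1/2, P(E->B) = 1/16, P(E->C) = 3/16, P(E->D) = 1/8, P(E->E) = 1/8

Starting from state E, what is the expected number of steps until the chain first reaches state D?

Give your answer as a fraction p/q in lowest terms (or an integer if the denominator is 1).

Answer: 11040/1619

Derivation:
Let h_i = expected steps to first reach D from state i.
Boundary: h_D = 0.
First-step equations for the other states:
  h_A = 1 + 1/16*h_A + 1/16*h_B + 3/16*h_C + 3/8*h_D + 5/16*h_E
  h_B = 1 + 1/8*h_A + 11/16*h_B + 1/16*h_C + 1/16*h_D + 1/16*h_E
  h_C = 1 + 1/16*h_A + 5/8*h_B + 1/8*h_C + 1/16*h_D + 1/8*h_E
  h_E = 1 + 1/2*h_A + 1/16*h_B + 3/16*h_C + 1/8*h_D + 1/8*h_E

Substituting h_D = 0 and rearranging gives the linear system (I - Q) h = 1:
  [15/16, -1/16, -3/16, -5/16] . (h_A, h_B, h_C, h_E) = 1
  [-1/8, 5/16, -1/16, -1/16] . (h_A, h_B, h_C, h_E) = 1
  [-1/16, -5/8, 7/8, -1/8] . (h_A, h_B, h_C, h_E) = 1
  [-1/2, -1/16, -3/16, 7/8] . (h_A, h_B, h_C, h_E) = 1

Solving yields:
  h_A = 9120/1619
  h_B = 13828/1619
  h_C = 13956/1619
  h_E = 11040/1619

Starting state is E, so the expected hitting time is h_E = 11040/1619.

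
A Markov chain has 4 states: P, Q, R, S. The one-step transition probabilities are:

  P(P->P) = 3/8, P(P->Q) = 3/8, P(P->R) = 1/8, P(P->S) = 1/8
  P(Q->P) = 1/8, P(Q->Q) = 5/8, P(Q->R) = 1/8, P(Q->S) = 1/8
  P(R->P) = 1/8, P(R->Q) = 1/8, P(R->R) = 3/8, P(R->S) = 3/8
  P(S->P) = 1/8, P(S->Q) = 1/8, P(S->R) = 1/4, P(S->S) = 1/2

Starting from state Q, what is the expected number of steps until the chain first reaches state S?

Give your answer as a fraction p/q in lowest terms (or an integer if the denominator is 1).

Answer: 6

Derivation:
Let h_i = expected steps to first reach S from state i.
Boundary: h_S = 0.
First-step equations for the other states:
  h_P = 1 + 3/8*h_P + 3/8*h_Q + 1/8*h_R + 1/8*h_S
  h_Q = 1 + 1/8*h_P + 5/8*h_Q + 1/8*h_R + 1/8*h_S
  h_R = 1 + 1/8*h_P + 1/8*h_Q + 3/8*h_R + 3/8*h_S

Substituting h_S = 0 and rearranging gives the linear system (I - Q) h = 1:
  [5/8, -3/8, -1/8] . (h_P, h_Q, h_R) = 1
  [-1/8, 3/8, -1/8] . (h_P, h_Q, h_R) = 1
  [-1/8, -1/8, 5/8] . (h_P, h_Q, h_R) = 1

Solving yields:
  h_P = 6
  h_Q = 6
  h_R = 4

Starting state is Q, so the expected hitting time is h_Q = 6.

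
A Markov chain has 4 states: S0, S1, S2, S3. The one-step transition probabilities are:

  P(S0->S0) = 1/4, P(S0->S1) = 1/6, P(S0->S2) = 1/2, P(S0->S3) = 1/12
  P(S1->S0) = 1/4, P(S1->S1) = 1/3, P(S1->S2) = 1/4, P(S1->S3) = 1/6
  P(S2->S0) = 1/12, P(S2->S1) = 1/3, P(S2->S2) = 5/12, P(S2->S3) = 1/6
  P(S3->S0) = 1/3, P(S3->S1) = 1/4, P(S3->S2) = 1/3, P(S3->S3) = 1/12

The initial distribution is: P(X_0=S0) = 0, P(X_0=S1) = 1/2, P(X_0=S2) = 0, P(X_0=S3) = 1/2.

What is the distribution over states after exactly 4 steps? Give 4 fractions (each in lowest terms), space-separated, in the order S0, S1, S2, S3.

Propagating the distribution step by step (d_{t+1} = d_t * P):
d_0 = (S0=0, S1=1/2, S2=0, S3=1/2)
  d_1[S0] = 0*1/4 + 1/2*1/4 + 0*1/12 + 1/2*1/3 = 7/24
  d_1[S1] = 0*1/6 + 1/2*1/3 + 0*1/3 + 1/2*1/4 = 7/24
  d_1[S2] = 0*1/2 + 1/2*1/4 + 0*5/12 + 1/2*1/3 = 7/24
  d_1[S3] = 0*1/12 + 1/2*1/6 + 0*1/6 + 1/2*1/12 = 1/8
d_1 = (S0=7/24, S1=7/24, S2=7/24, S3=1/8)
  d_2[S0] = 7/24*1/4 + 7/24*1/4 + 7/24*1/12 + 1/8*1/3 = 61/288
  d_2[S1] = 7/24*1/6 + 7/24*1/3 + 7/24*1/3 + 1/8*1/4 = 79/288
  d_2[S2] = 7/24*1/2 + 7/24*1/4 + 7/24*5/12 + 1/8*1/3 = 55/144
  d_2[S3] = 7/24*1/12 + 7/24*1/6 + 7/24*1/6 + 1/8*1/12 = 19/144
d_2 = (S0=61/288, S1=79/288, S2=55/144, S3=19/144)
  d_3[S0] = 61/288*1/4 + 79/288*1/4 + 55/144*1/12 + 19/144*1/3 = 341/1728
  d_3[S1] = 61/288*1/6 + 79/288*1/3 + 55/144*1/3 + 19/144*1/4 = 31/108
  d_3[S2] = 61/288*1/2 + 79/288*1/4 + 55/144*5/12 + 19/144*1/3 = 145/384
  d_3[S3] = 61/288*1/12 + 79/288*1/6 + 55/144*1/6 + 19/144*1/12 = 53/384
d_3 = (S0=341/1728, S1=31/108, S2=145/384, S3=53/384)
  d_4[S0] = 341/1728*1/4 + 31/108*1/4 + 145/384*1/12 + 53/384*1/3 = 305/1536
  d_4[S1] = 341/1728*1/6 + 31/108*1/3 + 145/384*1/3 + 53/384*1/4 = 11983/41472
  d_4[S2] = 341/1728*1/2 + 31/108*1/4 + 145/384*5/12 + 53/384*1/3 = 5167/13824
  d_4[S3] = 341/1728*1/12 + 31/108*1/6 + 145/384*1/6 + 53/384*1/12 = 5753/41472
d_4 = (S0=305/1536, S1=11983/41472, S2=5167/13824, S3=5753/41472)

Answer: 305/1536 11983/41472 5167/13824 5753/41472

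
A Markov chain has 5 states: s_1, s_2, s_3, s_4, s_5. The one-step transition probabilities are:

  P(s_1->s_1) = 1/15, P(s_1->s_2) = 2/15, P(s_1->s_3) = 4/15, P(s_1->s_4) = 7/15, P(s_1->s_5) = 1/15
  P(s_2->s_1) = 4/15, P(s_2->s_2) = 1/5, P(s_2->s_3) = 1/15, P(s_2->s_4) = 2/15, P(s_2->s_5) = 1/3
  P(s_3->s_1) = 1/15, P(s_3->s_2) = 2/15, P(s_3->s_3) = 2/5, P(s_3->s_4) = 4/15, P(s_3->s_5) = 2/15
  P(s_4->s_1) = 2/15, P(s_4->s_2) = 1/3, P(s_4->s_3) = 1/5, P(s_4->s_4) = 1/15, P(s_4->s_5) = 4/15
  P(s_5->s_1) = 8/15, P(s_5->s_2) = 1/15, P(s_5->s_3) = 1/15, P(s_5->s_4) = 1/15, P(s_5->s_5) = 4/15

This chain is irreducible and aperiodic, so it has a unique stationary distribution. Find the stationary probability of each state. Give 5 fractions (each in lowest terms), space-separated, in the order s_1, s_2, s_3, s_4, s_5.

The stationary distribution satisfies pi = pi * P, i.e.:
  pi_s_1 = 1/15*pi_s_1 + 4/15*pi_s_2 + 1/15*pi_s_3 + 2/15*pi_s_4 + 8/15*pi_s_5
  pi_s_2 = 2/15*pi_s_1 + 1/5*pi_s_2 + 2/15*pi_s_3 + 1/3*pi_s_4 + 1/15*pi_s_5
  pi_s_3 = 4/15*pi_s_1 + 1/15*pi_s_2 + 2/5*pi_s_3 + 1/5*pi_s_4 + 1/15*pi_s_5
  pi_s_4 = 7/15*pi_s_1 + 2/15*pi_s_2 + 4/15*pi_s_3 + 1/15*pi_s_4 + 1/15*pi_s_5
  pi_s_5 = 1/15*pi_s_1 + 1/3*pi_s_2 + 2/15*pi_s_3 + 4/15*pi_s_4 + 4/15*pi_s_5
with normalization: pi_s_1 + pi_s_2 + pi_s_3 + pi_s_4 + pi_s_5 = 1.

Using the first 4 balance equations plus normalization, the linear system A*pi = b is:
  [-14/15, 4/15, 1/15, 2/15, 8/15] . pi = 0
  [2/15, -4/5, 2/15, 1/3, 1/15] . pi = 0
  [4/15, 1/15, -3/5, 1/5, 1/15] . pi = 0
  [7/15, 2/15, 4/15, -14/15, 1/15] . pi = 0
  [1, 1, 1, 1, 1] . pi = 1

Solving yields:
  pi_s_1 = 2235/10549
  pi_s_2 = 9052/52745
  pi_s_3 = 10776/52745
  pi_s_4 = 307/1507
  pi_s_5 = 1571/7535

Verification (pi * P):
  2235/10549*1/15 + 9052/52745*4/15 + 10776/52745*1/15 + 307/1507*2/15 + 1571/7535*8/15 = 2235/10549 = pi_s_1  (ok)
  2235/10549*2/15 + 9052/52745*1/5 + 10776/52745*2/15 + 307/1507*1/3 + 1571/7535*1/15 = 9052/52745 = pi_s_2  (ok)
  2235/10549*4/15 + 9052/52745*1/15 + 10776/52745*2/5 + 307/1507*1/5 + 1571/7535*1/15 = 10776/52745 = pi_s_3  (ok)
  2235/10549*7/15 + 9052/52745*2/15 + 10776/52745*4/15 + 307/1507*1/15 + 1571/7535*1/15 = 307/1507 = pi_s_4  (ok)
  2235/10549*1/15 + 9052/52745*1/3 + 10776/52745*2/15 + 307/1507*4/15 + 1571/7535*4/15 = 1571/7535 = pi_s_5  (ok)

Answer: 2235/10549 9052/52745 10776/52745 307/1507 1571/7535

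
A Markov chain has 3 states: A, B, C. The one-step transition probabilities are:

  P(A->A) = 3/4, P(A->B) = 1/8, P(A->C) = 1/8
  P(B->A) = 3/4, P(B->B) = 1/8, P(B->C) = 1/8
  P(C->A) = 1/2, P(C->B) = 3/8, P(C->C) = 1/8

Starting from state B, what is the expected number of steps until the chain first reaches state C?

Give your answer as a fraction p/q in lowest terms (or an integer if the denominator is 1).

Let h_i = expected steps to first reach C from state i.
Boundary: h_C = 0.
First-step equations for the other states:
  h_A = 1 + 3/4*h_A + 1/8*h_B + 1/8*h_C
  h_B = 1 + 3/4*h_A + 1/8*h_B + 1/8*h_C

Substituting h_C = 0 and rearranging gives the linear system (I - Q) h = 1:
  [1/4, -1/8] . (h_A, h_B) = 1
  [-3/4, 7/8] . (h_A, h_B) = 1

Solving yields:
  h_A = 8
  h_B = 8

Starting state is B, so the expected hitting time is h_B = 8.

Answer: 8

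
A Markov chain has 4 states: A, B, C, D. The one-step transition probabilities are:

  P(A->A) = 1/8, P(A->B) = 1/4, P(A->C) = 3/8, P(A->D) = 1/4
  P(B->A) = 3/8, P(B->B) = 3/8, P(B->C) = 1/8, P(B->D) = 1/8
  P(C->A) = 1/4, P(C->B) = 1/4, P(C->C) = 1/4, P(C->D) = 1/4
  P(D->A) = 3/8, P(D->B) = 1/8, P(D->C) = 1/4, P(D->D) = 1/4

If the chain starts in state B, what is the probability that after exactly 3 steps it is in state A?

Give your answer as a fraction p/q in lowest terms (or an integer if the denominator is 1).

Answer: 71/256

Derivation:
Computing P^3 by repeated multiplication:
P^1 =
  A: [1/8, 1/4, 3/8, 1/4]
  B: [3/8, 3/8, 1/8, 1/8]
  C: [1/4, 1/4, 1/4, 1/4]
  D: [3/8, 1/8, 1/4, 1/4]
P^2 =
  A: [19/64, 1/4, 15/64, 7/32]
  B: [17/64, 9/32, 1/4, 13/64]
  C: [9/32, 1/4, 1/4, 7/32]
  D: [1/4, 15/64, 9/32, 15/64]
P^3 =
  A: [139/512, 65/256, 131/512, 7/32]
  B: [71/256, 133/512, 127/512, 55/256]
  C: [35/128, 65/256, 65/256, 7/32]
  D: [71/256, 1/4, 129/512, 113/512]

(P^3)[B -> A] = 71/256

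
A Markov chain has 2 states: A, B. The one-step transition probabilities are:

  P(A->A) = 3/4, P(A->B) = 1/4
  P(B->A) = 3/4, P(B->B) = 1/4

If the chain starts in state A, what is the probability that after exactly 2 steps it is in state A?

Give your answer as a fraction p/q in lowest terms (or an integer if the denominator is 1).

Answer: 3/4

Derivation:
Computing P^2 by repeated multiplication:
P^1 =
  A: [3/4, 1/4]
  B: [3/4, 1/4]
P^2 =
  A: [3/4, 1/4]
  B: [3/4, 1/4]

(P^2)[A -> A] = 3/4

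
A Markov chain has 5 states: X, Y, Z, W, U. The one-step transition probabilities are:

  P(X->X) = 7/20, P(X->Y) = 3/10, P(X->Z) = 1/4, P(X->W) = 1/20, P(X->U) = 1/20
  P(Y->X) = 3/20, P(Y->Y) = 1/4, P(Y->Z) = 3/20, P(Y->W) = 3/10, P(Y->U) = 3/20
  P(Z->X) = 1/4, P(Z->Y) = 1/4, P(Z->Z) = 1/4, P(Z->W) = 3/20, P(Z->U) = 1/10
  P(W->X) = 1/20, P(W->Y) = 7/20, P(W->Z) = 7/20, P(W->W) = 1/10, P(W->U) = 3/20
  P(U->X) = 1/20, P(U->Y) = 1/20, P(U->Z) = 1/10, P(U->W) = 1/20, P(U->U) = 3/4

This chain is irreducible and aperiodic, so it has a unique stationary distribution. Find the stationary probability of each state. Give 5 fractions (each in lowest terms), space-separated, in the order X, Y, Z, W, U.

Answer: 4122/26257 353/1694 5127/26257 6723/52514 8175/26257

Derivation:
The stationary distribution satisfies pi = pi * P, i.e.:
  pi_X = 7/20*pi_X + 3/20*pi_Y + 1/4*pi_Z + 1/20*pi_W + 1/20*pi_U
  pi_Y = 3/10*pi_X + 1/4*pi_Y + 1/4*pi_Z + 7/20*pi_W + 1/20*pi_U
  pi_Z = 1/4*pi_X + 3/20*pi_Y + 1/4*pi_Z + 7/20*pi_W + 1/10*pi_U
  pi_W = 1/20*pi_X + 3/10*pi_Y + 3/20*pi_Z + 1/10*pi_W + 1/20*pi_U
  pi_U = 1/20*pi_X + 3/20*pi_Y + 1/10*pi_Z + 3/20*pi_W + 3/4*pi_U
with normalization: pi_X + pi_Y + pi_Z + pi_W + pi_U = 1.

Using the first 4 balance equations plus normalization, the linear system A*pi = b is:
  [-13/20, 3/20, 1/4, 1/20, 1/20] . pi = 0
  [3/10, -3/4, 1/4, 7/20, 1/20] . pi = 0
  [1/4, 3/20, -3/4, 7/20, 1/10] . pi = 0
  [1/20, 3/10, 3/20, -9/10, 1/20] . pi = 0
  [1, 1, 1, 1, 1] . pi = 1

Solving yields:
  pi_X = 4122/26257
  pi_Y = 353/1694
  pi_Z = 5127/26257
  pi_W = 6723/52514
  pi_U = 8175/26257

Verification (pi * P):
  4122/26257*7/20 + 353/1694*3/20 + 5127/26257*1/4 + 6723/52514*1/20 + 8175/26257*1/20 = 4122/26257 = pi_X  (ok)
  4122/26257*3/10 + 353/1694*1/4 + 5127/26257*1/4 + 6723/52514*7/20 + 8175/26257*1/20 = 353/1694 = pi_Y  (ok)
  4122/26257*1/4 + 353/1694*3/20 + 5127/26257*1/4 + 6723/52514*7/20 + 8175/26257*1/10 = 5127/26257 = pi_Z  (ok)
  4122/26257*1/20 + 353/1694*3/10 + 5127/26257*3/20 + 6723/52514*1/10 + 8175/26257*1/20 = 6723/52514 = pi_W  (ok)
  4122/26257*1/20 + 353/1694*3/20 + 5127/26257*1/10 + 6723/52514*3/20 + 8175/26257*3/4 = 8175/26257 = pi_U  (ok)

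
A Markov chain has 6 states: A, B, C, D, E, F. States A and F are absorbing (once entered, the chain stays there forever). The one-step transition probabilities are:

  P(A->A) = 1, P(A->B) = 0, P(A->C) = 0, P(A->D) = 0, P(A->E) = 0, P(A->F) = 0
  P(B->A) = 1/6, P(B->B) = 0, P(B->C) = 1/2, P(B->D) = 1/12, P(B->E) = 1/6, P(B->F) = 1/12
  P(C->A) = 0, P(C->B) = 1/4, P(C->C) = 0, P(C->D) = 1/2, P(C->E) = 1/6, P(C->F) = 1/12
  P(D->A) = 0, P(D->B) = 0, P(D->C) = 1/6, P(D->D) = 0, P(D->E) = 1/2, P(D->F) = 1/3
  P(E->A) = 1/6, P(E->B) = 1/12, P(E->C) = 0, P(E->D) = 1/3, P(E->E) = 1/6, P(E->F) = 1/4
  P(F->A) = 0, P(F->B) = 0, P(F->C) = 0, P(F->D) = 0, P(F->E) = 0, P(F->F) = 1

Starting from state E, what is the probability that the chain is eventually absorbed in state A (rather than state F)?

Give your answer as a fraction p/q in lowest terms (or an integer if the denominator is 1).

Let a_i = P(absorbed in A | start in state i).
Boundary conditions: a_A = 1, a_F = 0.
For each transient state i, a_i = sum_j P(i->j) * a_j:
  a_B = 1/6*a_A + 0*a_B + 1/2*a_C + 1/12*a_D + 1/6*a_E + 1/12*a_F
  a_C = 0*a_A + 1/4*a_B + 0*a_C + 1/2*a_D + 1/6*a_E + 1/12*a_F
  a_D = 0*a_A + 0*a_B + 1/6*a_C + 0*a_D + 1/2*a_E + 1/3*a_F
  a_E = 1/6*a_A + 1/12*a_B + 0*a_C + 1/3*a_D + 1/6*a_E + 1/4*a_F

Substituting a_A = 1 and a_F = 0, rearrange to (I - Q) a = r where r[i] = P(i -> A):
  [1, -1/2, -1/12, -1/6] . (a_B, a_C, a_D, a_E) = 1/6
  [-1/4, 1, -1/2, -1/6] . (a_B, a_C, a_D, a_E) = 0
  [0, -1/6, 1, -1/2] . (a_B, a_C, a_D, a_E) = 0
  [-1/12, 0, -1/3, 5/6] . (a_B, a_C, a_D, a_E) = 1/6

Solving yields:
  a_B = 429/1207
  a_C = 579/2414
  a_D = 14/71
  a_E = 759/2414

Starting state is E, so the absorption probability is a_E = 759/2414.

Answer: 759/2414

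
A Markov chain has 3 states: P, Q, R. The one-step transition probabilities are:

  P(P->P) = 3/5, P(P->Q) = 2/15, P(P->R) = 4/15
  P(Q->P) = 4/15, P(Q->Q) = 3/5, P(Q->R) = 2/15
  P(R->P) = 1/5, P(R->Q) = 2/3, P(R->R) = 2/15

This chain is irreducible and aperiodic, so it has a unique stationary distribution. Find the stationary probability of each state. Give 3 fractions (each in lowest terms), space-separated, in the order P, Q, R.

The stationary distribution satisfies pi = pi * P, i.e.:
  pi_P = 3/5*pi_P + 4/15*pi_Q + 1/5*pi_R
  pi_Q = 2/15*pi_P + 3/5*pi_Q + 2/3*pi_R
  pi_R = 4/15*pi_P + 2/15*pi_Q + 2/15*pi_R
with normalization: pi_P + pi_Q + pi_R = 1.

Using the first 2 balance equations plus normalization, the linear system A*pi = b is:
  [-2/5, 4/15, 1/5] . pi = 0
  [2/15, -2/5, 2/3] . pi = 0
  [1, 1, 1] . pi = 1

Solving yields:
  pi_P = 29/76
  pi_Q = 33/76
  pi_R = 7/38

Verification (pi * P):
  29/76*3/5 + 33/76*4/15 + 7/38*1/5 = 29/76 = pi_P  (ok)
  29/76*2/15 + 33/76*3/5 + 7/38*2/3 = 33/76 = pi_Q  (ok)
  29/76*4/15 + 33/76*2/15 + 7/38*2/15 = 7/38 = pi_R  (ok)

Answer: 29/76 33/76 7/38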